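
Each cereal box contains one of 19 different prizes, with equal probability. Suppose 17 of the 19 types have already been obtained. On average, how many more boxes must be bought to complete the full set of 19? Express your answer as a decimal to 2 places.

28.50

Starting from 17 distinct types, each trial gives a new one with probability (19−i)/19 when i types are held, so the wait for the next new type is 19/(19−i).
E = 19/2 + 19/1 = 57/2 ≈ 28.50.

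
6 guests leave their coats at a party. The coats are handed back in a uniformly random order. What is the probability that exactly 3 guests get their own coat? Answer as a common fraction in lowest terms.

1/18

Choose which 3 of the 6 are fixed: C(6,3) = 20 ways.
The remaining 3 must have no fixed point: D(3) = 2.
P = 20·2/720 = 1/18.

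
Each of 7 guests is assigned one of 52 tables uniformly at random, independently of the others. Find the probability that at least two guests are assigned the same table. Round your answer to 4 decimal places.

0.3441

It's easier to compute the probability that all 7 are distinct.
P(all distinct) = 52/52 · 51/52 · ··· · 46/52 ≈ 0.6559.
So the probability of at least one match is 1 − 0.6559 = 0.3441.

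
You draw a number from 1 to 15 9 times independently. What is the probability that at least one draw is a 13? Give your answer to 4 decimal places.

P(no draw is a 13) = (14/15)^9 ≈ 0.5374.
P(at least one) = 1 − 0.5374 = 0.4626.

0.4626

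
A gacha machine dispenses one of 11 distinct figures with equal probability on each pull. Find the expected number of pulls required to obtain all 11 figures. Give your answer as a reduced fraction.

After i distinct types are collected, each trial gives a new one with probability (11−i)/11, so the expected wait for the next new type is 11/(11−i).
E = 11/11 + 11/10 + 11/9 + 11/8 + 11/7 + 11/6 + 11/5 + 11/4 + 11/3 + 11/2 + 11/1 = 83711/2520.

83711/2520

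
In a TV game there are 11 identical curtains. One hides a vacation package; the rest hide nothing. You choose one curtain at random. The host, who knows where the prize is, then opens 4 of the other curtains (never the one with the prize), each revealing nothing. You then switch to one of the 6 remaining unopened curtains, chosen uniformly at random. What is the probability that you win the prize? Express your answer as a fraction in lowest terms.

Your original curtain holds the prize with probability 1/11, so the other 10 collectively hold it with probability 10/11.
The host can always find 4 empty curtains to open, so the reveals don't change that 10/11; it is now spread over the 6 remaining unopened curtains.
P(win by switching) = (10/11) · (1/6) = 5/33.

5/33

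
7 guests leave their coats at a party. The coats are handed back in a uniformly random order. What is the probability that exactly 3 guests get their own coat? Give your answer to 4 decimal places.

Choose which 3 of the 7 are fixed: C(7,3) = 35 ways.
The remaining 4 must have no fixed point: D(4) = 9.
P = 35·9/5040 = 1/16 ≈ 0.0625.

0.0625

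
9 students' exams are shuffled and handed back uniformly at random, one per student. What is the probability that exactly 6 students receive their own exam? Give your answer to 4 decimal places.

Choose which 6 of the 9 are fixed: C(9,6) = 84 ways.
The remaining 3 must have no fixed point: D(3) = 2.
P = 84·2/362880 = 1/2160 ≈ 0.0005.

0.0005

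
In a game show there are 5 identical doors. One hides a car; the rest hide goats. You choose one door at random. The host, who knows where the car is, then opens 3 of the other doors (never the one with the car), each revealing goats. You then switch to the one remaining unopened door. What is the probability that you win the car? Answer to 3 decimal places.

Your original door holds the car with probability 1/5, so the other 4 collectively hold it with probability 4/5.
The host can always find 3 empty doors to open, so the reveals don't change that 4/5; it is now spread over the 1 remaining unopened door.
P(win by switching) = (4/5) · (1/1) = 4/5 ≈ 0.800.

0.800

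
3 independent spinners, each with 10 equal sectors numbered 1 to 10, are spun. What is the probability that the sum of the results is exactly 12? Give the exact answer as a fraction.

There are 10^3 = 1000 equally likely outcomes.
The number of ordered 3-tuples from {1,…,10} summing to 12 is 55.
P(sum = 12) = 55/1000 = 11/200.

11/200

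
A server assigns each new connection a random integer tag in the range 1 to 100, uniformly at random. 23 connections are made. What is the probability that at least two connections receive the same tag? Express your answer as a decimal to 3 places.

It's easier to compute the probability that all 23 are distinct.
P(all distinct) = 100/100 · 99/100 · ··· · 78/100 ≈ 0.064.
So the probability of at least one match is 1 − 0.064 = 0.936.

0.936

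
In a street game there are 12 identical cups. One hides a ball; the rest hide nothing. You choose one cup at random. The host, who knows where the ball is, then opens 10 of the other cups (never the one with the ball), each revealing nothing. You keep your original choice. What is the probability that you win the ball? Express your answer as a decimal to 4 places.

The host can always open 10 empty cups regardless of your choice, so the reveals give no information about your original cup.
P(win by staying) = 1/12 ≈ 0.0833.

0.0833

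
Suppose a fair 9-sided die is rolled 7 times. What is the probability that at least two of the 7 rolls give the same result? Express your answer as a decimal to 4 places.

0.9621

P(all 7 different) = 9/9 · 8/9 · ··· · 3/9 ≈ 0.0379.
P(at least two equal) = 1 − 0.0379 = 0.9621.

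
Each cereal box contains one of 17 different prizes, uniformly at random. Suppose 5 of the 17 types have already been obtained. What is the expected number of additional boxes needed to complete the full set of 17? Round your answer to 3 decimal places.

Starting from 5 distinct types, each trial gives a new one with probability (17−i)/17 when i types are held, so the wait for the next new type is 17/(17−i).
E = 17/12 + 17/11 + 17/10 + 17/9 + 17/8 + 17/7 + 17/6 + 17/5 + 17/4 + 17/3 + 17/2 + 17/1 = 1462357/27720 ≈ 52.755.

52.755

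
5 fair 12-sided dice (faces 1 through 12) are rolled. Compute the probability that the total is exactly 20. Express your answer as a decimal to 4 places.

0.0149

There are 12^5 = 248832 equally likely outcomes.
The number of ordered 5-tuples from {1,…,12} summing to 20 is 3701.
P(sum = 20) = 3701/248832 ≈ 0.0149.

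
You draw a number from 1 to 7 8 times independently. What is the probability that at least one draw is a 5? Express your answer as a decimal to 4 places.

0.7086

P(no draw is a 5) = (6/7)^8 ≈ 0.2914.
P(at least one) = 1 − 0.2914 = 0.7086.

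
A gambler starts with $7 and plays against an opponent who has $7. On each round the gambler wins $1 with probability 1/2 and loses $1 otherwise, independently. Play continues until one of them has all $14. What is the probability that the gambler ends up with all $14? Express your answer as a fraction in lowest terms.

1/2

With a fair step, P(i) = ½P(i−1) + ½P(i+1) with P(0)=0, P(14)=1 has the linear solution P(i) = i/14.
P(7) = 7/14 = 1/2.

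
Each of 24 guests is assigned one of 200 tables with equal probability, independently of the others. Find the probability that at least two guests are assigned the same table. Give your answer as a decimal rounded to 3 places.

0.762

It's easier to compute the probability that all 24 are distinct.
P(all distinct) = 200/200 · 199/200 · ··· · 177/200 ≈ 0.238.
So the probability of at least one match is 1 − 0.238 = 0.762.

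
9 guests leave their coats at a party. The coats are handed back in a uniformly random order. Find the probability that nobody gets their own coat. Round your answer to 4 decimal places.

0.3679

This is the derangement probability: permutations of 9 with no fixed point.
D(9) = 9! · (1 − 1/1! + 1/2! − ··· + (−1)^9/9!) = 133496.
P = 133496/362880 = 16687/45360 ≈ 0.3679.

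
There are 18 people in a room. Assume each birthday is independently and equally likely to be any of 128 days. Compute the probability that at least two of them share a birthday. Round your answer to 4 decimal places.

It's easier to compute the probability that all 18 are distinct.
P(all distinct) = 128/128 · 127/128 · ··· · 111/128 ≈ 0.2854.
So the probability of at least one match is 1 − 0.2854 = 0.7146.

0.7146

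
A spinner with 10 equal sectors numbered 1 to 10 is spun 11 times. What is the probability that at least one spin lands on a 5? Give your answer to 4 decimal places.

0.6862

P(no spin lands on a 5) = (9/10)^11 ≈ 0.3138.
P(at least one) = 1 − 0.3138 = 0.6862.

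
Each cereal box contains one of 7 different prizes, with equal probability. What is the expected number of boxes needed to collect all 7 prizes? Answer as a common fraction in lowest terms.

363/20

After i distinct types are collected, each trial gives a new one with probability (7−i)/7, so the expected wait for the next new type is 7/(7−i).
E = 7/7 + 7/6 + 7/5 + 7/4 + 7/3 + 7/2 + 7/1 = 363/20.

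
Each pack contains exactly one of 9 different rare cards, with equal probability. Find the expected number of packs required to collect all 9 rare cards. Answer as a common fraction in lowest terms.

After i distinct types are collected, each trial gives a new one with probability (9−i)/9, so the expected wait for the next new type is 9/(9−i).
E = 9/9 + 9/8 + 9/7 + 9/6 + 9/5 + 9/4 + 9/3 + 9/2 + 9/1 = 7129/280.

7129/280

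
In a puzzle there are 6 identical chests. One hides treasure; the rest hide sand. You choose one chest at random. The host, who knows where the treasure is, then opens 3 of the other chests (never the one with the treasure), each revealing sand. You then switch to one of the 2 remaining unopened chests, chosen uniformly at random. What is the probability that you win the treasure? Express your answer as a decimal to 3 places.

0.417

Your original chest holds the treasure with probability 1/6, so the other 5 collectively hold it with probability 5/6.
The host can always find 3 empty chests to open, so the reveals don't change that 5/6; it is now spread over the 2 remaining unopened chests.
P(win by switching) = (5/6) · (1/2) = 5/12 ≈ 0.417.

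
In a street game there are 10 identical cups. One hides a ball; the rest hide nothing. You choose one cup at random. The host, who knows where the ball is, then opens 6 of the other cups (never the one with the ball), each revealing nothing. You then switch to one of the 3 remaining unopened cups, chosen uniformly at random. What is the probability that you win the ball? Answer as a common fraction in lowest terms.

3/10

Your original cup holds the ball with probability 1/10, so the other 9 collectively hold it with probability 9/10.
The host can always find 6 empty cups to open, so the reveals don't change that 9/10; it is now spread over the 3 remaining unopened cups.
P(win by switching) = (9/10) · (1/3) = 3/10.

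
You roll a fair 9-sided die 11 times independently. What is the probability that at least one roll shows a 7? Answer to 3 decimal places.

0.726

P(no roll shows a 7) = (8/9)^11 ≈ 0.274.
P(at least one) = 1 − 0.274 = 0.726.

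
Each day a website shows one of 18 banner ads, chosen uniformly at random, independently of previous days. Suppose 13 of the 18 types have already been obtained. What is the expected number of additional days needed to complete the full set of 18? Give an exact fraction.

411/10

Starting from 13 distinct types, each trial gives a new one with probability (18−i)/18 when i types are held, so the wait for the next new type is 18/(18−i).
E = 18/5 + 18/4 + 18/3 + 18/2 + 18/1 = 411/10.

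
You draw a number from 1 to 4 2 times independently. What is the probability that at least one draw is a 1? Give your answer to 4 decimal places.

0.4375

P(no draw is a 1) = (3/4)^2 ≈ 0.5625.
P(at least one) = 1 − 0.5625 = 0.4375.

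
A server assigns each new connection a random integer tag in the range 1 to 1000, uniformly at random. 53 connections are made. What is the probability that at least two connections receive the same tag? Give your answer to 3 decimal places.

It's easier to compute the probability that all 53 are distinct.
P(all distinct) = 1000/1000 · 999/1000 · ··· · 948/1000 ≈ 0.246.
So the probability of at least one match is 1 − 0.246 = 0.754.

0.754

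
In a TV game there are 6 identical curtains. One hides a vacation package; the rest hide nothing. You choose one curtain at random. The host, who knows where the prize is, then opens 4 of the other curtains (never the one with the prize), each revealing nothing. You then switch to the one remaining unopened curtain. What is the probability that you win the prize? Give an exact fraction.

5/6

Your original curtain holds the prize with probability 1/6, so the other 5 collectively hold it with probability 5/6.
The host can always find 4 empty curtains to open, so the reveals don't change that 5/6; it is now spread over the 1 remaining unopened curtain.
P(win by switching) = (5/6) · (1/1) = 5/6.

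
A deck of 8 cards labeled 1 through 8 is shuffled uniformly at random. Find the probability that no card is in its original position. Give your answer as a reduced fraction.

This is the derangement probability: permutations of 8 with no fixed point.
D(8) = 8! · (1 − 1/1! + 1/2! − ··· + (−1)^8/8!) = 14833.
P = 14833/40320 = 2119/5760.

2119/5760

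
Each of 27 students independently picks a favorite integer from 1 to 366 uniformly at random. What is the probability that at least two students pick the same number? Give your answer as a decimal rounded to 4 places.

0.6258

It's easier to compute the probability that all 27 are distinct.
P(all distinct) = 366/366 · 365/366 · ··· · 340/366 ≈ 0.3742.
So the probability of at least one match is 1 − 0.3742 = 0.6258.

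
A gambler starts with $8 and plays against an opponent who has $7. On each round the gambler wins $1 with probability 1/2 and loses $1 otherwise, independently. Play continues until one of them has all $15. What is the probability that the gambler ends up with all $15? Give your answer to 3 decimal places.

0.533

With a fair step, P(i) = ½P(i−1) + ½P(i+1) with P(0)=0, P(15)=1 has the linear solution P(i) = i/15.
P(8) = 8/15 ≈ 0.533.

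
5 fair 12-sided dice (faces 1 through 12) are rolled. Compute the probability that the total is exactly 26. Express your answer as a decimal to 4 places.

There are 12^5 = 248832 equally likely outcomes.
The number of ordered 5-tuples from {1,…,12} summing to 26 is 9075.
P(sum = 26) = 9075/248832 = 3025/82944 ≈ 0.0365.

0.0365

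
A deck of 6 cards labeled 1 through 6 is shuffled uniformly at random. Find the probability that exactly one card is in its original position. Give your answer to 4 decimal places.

Choose which one is fixed: C(6,1) = 6 ways.
The remaining 5 must have no fixed point: D(5) = 44.
P = 6·44/720 = 11/30 ≈ 0.3667.

0.3667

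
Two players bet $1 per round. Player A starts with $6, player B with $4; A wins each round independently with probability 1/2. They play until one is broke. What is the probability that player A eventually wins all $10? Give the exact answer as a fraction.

3/5

With a fair step, P(i) = ½P(i−1) + ½P(i+1) with P(0)=0, P(10)=1 has the linear solution P(i) = i/10.
P(6) = 6/10 = 3/5.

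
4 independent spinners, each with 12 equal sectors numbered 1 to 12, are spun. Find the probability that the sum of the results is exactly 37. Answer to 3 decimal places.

There are 12^4 = 20736 equally likely outcomes.
The number of ordered 4-tuples from {1,…,12} summing to 37 is 364.
P(sum = 37) = 364/20736 = 91/5184 ≈ 0.018.

0.018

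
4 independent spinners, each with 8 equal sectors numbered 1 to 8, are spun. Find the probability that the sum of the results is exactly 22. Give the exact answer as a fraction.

123/2048

There are 8^4 = 4096 equally likely outcomes.
The number of ordered 4-tuples from {1,…,8} summing to 22 is 246.
P(sum = 22) = 246/4096 = 123/2048.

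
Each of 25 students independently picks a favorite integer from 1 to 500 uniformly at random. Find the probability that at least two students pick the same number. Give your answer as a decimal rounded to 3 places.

0.457

It's easier to compute the probability that all 25 are distinct.
P(all distinct) = 500/500 · 499/500 · ··· · 476/500 ≈ 0.543.
So the probability of at least one match is 1 − 0.543 = 0.457.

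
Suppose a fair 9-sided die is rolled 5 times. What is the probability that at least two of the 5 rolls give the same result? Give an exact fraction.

1627/2187

P(all 5 different) = 9/9 · 8/9 · ··· · 5/9 = 560/2187.
P(at least two equal) = 1 − 560/2187 = 1627/2187.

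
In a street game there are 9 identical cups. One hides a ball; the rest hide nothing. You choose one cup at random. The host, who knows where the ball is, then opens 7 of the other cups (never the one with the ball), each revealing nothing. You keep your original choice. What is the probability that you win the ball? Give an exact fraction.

The host can always open 7 empty cups regardless of your choice, so the reveals give no information about your original cup.
P(win by staying) = 1/9.

1/9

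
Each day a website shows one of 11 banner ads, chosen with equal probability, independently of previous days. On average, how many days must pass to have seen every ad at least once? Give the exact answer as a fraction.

83711/2520

After i distinct types are collected, each trial gives a new one with probability (11−i)/11, so the expected wait for the next new type is 11/(11−i).
E = 11/11 + 11/10 + 11/9 + 11/8 + 11/7 + 11/6 + 11/5 + 11/4 + 11/3 + 11/2 + 11/1 = 83711/2520.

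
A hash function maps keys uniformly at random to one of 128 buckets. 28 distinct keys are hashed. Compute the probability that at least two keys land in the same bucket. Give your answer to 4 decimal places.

0.9589

It's easier to compute the probability that all 28 are distinct.
P(all distinct) = 128/128 · 127/128 · ··· · 101/128 ≈ 0.0411.
So the probability of at least one match is 1 − 0.0411 = 0.9589.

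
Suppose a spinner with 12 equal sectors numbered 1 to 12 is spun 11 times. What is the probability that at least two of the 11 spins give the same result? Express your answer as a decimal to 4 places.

P(all 11 different) = 12/12 · 11/12 · ··· · 2/12 ≈ 0.0006.
P(at least two equal) = 1 − 0.0006 = 0.9994.

0.9994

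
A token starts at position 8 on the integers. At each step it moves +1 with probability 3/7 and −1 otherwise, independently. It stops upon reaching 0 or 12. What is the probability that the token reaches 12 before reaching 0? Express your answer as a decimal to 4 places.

0.2940

Let r = q/p = (4/7)/(3/7) = 4/3. The recurrence P(i) = p·P(i+1) + q·P(i−1) with P(0)=0, P(12)=1 gives P(i) = (1 − r^i)/(1 − r^12).
P(8) = (1 − (4/3)^8) / (1 − (4/3)^12) = 27297/92833 ≈ 0.2940.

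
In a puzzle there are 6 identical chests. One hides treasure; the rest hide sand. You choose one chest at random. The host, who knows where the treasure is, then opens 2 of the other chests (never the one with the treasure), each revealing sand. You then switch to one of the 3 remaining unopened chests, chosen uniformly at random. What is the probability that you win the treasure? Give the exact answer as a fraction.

5/18

Your original chest holds the treasure with probability 1/6, so the other 5 collectively hold it with probability 5/6.
The host can always find 2 empty chests to open, so the reveals don't change that 5/6; it is now spread over the 3 remaining unopened chests.
P(win by switching) = (5/6) · (1/3) = 5/18.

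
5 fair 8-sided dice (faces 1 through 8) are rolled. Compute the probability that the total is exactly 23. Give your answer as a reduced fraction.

615/8192

There are 8^5 = 32768 equally likely outcomes.
The number of ordered 5-tuples from {1,…,8} summing to 23 is 2460.
P(sum = 23) = 2460/32768 = 615/8192.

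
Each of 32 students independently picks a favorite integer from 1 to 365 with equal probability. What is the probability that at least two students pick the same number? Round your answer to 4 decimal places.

It's easier to compute the probability that all 32 are distinct.
P(all distinct) = 365/365 · 364/365 · ··· · 334/365 ≈ 0.2467.
So the probability of at least one match is 1 − 0.2467 = 0.7533.

0.7533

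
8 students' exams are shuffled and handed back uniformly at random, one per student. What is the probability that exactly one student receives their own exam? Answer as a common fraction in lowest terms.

103/280

Choose which one is fixed: C(8,1) = 8 ways.
The remaining 7 must have no fixed point: D(7) = 1854.
P = 8·1854/40320 = 103/280.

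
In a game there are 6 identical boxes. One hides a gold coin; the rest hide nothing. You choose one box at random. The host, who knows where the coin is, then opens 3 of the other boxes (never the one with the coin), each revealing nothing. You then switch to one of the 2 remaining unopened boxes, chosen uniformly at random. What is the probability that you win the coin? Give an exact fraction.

5/12

Your original box holds the coin with probability 1/6, so the other 5 collectively hold it with probability 5/6.
The host can always find 3 empty boxes to open, so the reveals don't change that 5/6; it is now spread over the 2 remaining unopened boxes.
P(win by switching) = (5/6) · (1/2) = 5/12.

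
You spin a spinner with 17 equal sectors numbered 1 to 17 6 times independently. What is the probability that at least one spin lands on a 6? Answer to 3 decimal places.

0.305

P(no spin lands on a 6) = (16/17)^6 ≈ 0.695.
P(at least one) = 1 − 0.695 = 0.305.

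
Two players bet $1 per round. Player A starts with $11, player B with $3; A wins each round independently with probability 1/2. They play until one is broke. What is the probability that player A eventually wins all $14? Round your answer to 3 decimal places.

With a fair step, P(i) = ½P(i−1) + ½P(i+1) with P(0)=0, P(14)=1 has the linear solution P(i) = i/14.
P(11) = 11/14 ≈ 0.786.

0.786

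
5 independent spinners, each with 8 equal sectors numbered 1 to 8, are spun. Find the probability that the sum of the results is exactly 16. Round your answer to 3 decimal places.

There are 8^5 = 32768 equally likely outcomes.
The number of ordered 5-tuples from {1,…,8} summing to 16 is 1190.
P(sum = 16) = 1190/32768 = 595/16384 ≈ 0.036.

0.036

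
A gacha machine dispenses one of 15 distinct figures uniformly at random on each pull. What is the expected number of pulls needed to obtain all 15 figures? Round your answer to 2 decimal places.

49.77

After i distinct types are collected, each trial gives a new one with probability (15−i)/15, so the expected wait for the next new type is 15/(15−i).
E = 15/15 + 15/14 + 15/13 + 15/12 + 15/11 + 15/10 + 15/9 + 15/8 + 15/7 + 15/6 + 15/5 + 15/4 + 15/3 + 15/2 + 15/1 = 1195757/24024 ≈ 49.77.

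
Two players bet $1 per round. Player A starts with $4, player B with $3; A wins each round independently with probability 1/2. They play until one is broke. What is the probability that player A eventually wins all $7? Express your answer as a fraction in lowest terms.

With a fair step, P(i) = ½P(i−1) + ½P(i+1) with P(0)=0, P(7)=1 has the linear solution P(i) = i/7.
P(4) = 4/7.

4/7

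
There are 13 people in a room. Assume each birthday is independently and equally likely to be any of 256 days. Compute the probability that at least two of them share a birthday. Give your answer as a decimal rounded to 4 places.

0.2664

It's easier to compute the probability that all 13 are distinct.
P(all distinct) = 256/256 · 255/256 · ··· · 244/256 ≈ 0.7336.
So the probability of at least one match is 1 − 0.7336 = 0.2664.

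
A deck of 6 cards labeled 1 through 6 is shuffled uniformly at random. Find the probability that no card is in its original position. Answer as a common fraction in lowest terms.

53/144

This is the derangement probability: permutations of 6 with no fixed point.
D(6) = 6! · (1 − 1/1! + 1/2! − ··· + (−1)^6/6!) = 265.
P = 265/720 = 53/144.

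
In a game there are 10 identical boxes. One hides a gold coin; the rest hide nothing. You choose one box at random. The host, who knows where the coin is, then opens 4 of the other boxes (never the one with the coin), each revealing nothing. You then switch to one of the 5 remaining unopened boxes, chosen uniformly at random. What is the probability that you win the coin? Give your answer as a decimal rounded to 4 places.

0.1800

Your original box holds the coin with probability 1/10, so the other 9 collectively hold it with probability 9/10.
The host can always find 4 empty boxes to open, so the reveals don't change that 9/10; it is now spread over the 5 remaining unopened boxes.
P(win by switching) = (9/10) · (1/5) = 9/50 ≈ 0.1800.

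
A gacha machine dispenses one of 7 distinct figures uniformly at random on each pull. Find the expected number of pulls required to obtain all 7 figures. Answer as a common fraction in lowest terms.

After i distinct types are collected, each trial gives a new one with probability (7−i)/7, so the expected wait for the next new type is 7/(7−i).
E = 7/7 + 7/6 + 7/5 + 7/4 + 7/3 + 7/2 + 7/1 = 363/20.

363/20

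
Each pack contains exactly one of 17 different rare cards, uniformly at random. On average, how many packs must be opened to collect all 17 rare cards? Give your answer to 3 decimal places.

After i distinct types are collected, each trial gives a new one with probability (17−i)/17, so the expected wait for the next new type is 17/(17−i).
E = 17/17 + 17/16 + 17/15 + 17/14 + 17/13 + 17/12 + 17/11 + 17/10 + 17/9 + 17/8 + 17/7 + 17/6 + 17/5 + 17/4 + 17/3 + 17/2 + 17/1 = 42142223/720720 ≈ 58.472.

58.472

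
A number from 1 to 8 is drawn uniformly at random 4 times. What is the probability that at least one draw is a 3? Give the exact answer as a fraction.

P(no draw is a 3) = (7/8)^4 = 2401/4096.
P(at least one) = 1 − 2401/4096 = 1695/4096.

1695/4096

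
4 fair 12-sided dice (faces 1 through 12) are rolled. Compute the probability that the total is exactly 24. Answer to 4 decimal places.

There are 12^4 = 20736 equally likely outcomes.
The number of ordered 4-tuples from {1,…,12} summing to 24 is 1111.
P(sum = 24) = 1111/20736 ≈ 0.0536.

0.0536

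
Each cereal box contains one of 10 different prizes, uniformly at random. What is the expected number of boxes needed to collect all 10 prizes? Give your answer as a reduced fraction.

After i distinct types are collected, each trial gives a new one with probability (10−i)/10, so the expected wait for the next new type is 10/(10−i).
E = 10/10 + 10/9 + 10/8 + 10/7 + 10/6 + 10/5 + 10/4 + 10/3 + 10/2 + 10/1 = 7381/252.

7381/252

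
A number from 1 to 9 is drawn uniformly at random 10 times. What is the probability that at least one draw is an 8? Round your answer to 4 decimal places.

0.6921

P(no draw is an 8) = (8/9)^10 ≈ 0.3079.
P(at least one) = 1 − 0.3079 = 0.6921.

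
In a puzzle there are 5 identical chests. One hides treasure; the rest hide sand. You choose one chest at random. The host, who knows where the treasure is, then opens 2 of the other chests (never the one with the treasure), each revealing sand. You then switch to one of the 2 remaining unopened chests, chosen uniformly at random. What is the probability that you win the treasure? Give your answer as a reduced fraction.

2/5

Your original chest holds the treasure with probability 1/5, so the other 4 collectively hold it with probability 4/5.
The host can always find 2 empty chests to open, so the reveals don't change that 4/5; it is now spread over the 2 remaining unopened chests.
P(win by switching) = (4/5) · (1/2) = 2/5.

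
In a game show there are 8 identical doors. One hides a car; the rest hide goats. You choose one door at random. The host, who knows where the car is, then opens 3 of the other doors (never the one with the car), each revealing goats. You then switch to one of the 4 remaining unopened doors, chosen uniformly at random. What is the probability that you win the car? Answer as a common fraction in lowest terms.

Your original door holds the car with probability 1/8, so the other 7 collectively hold it with probability 7/8.
The host can always find 3 empty doors to open, so the reveals don't change that 7/8; it is now spread over the 4 remaining unopened doors.
P(win by switching) = (7/8) · (1/4) = 7/32.

7/32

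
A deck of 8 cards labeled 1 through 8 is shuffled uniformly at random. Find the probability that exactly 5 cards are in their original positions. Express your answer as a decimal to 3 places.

0.003

Choose which 5 of the 8 are fixed: C(8,5) = 56 ways.
The remaining 3 must have no fixed point: D(3) = 2.
P = 56·2/40320 = 1/360 ≈ 0.003.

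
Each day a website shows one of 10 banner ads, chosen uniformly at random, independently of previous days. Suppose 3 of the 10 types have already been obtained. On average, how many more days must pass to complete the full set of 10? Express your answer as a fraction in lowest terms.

Starting from 3 distinct types, each trial gives a new one with probability (10−i)/10 when i types are held, so the wait for the next new type is 10/(10−i).
E = 10/7 + 10/6 + 10/5 + 10/4 + 10/3 + 10/2 + 10/1 = 363/14.

363/14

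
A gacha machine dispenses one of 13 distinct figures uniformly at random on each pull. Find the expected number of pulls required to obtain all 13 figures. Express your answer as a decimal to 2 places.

41.34

After i distinct types are collected, each trial gives a new one with probability (13−i)/13, so the expected wait for the next new type is 13/(13−i).
E = 13/13 + 13/12 + 13/11 + 13/10 + 13/9 + 13/8 + 13/7 + 13/6 + 13/5 + 13/4 + 13/3 + 13/2 + 13/1 = 1145993/27720 ≈ 41.34.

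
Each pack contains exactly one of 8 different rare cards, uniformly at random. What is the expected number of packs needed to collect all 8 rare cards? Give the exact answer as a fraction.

761/35

After i distinct types are collected, each trial gives a new one with probability (8−i)/8, so the expected wait for the next new type is 8/(8−i).
E = 8/8 + 8/7 + 8/6 + 8/5 + 8/4 + 8/3 + 8/2 + 8/1 = 761/35.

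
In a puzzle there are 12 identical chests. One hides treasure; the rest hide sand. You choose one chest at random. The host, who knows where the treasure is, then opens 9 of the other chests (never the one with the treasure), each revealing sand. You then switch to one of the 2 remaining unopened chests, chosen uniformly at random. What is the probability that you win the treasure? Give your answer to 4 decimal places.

0.4583

Your original chest holds the treasure with probability 1/12, so the other 11 collectively hold it with probability 11/12.
The host can always find 9 empty chests to open, so the reveals don't change that 11/12; it is now spread over the 2 remaining unopened chests.
P(win by switching) = (11/12) · (1/2) = 11/24 ≈ 0.4583.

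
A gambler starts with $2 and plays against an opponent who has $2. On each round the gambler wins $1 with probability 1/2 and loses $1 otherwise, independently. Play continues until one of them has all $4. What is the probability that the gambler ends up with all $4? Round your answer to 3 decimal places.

With a fair step, P(i) = ½P(i−1) + ½P(i+1) with P(0)=0, P(4)=1 has the linear solution P(i) = i/4.
P(2) = 2/4 = 1/2 ≈ 0.500.

0.500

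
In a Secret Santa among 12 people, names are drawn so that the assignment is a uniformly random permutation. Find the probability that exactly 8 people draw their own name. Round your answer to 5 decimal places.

0.00001

Choose which 8 of the 12 are fixed: C(12,8) = 495 ways.
The remaining 4 must have no fixed point: D(4) = 9.
P = 495·9/479001600 = 1/107520 ≈ 0.00001.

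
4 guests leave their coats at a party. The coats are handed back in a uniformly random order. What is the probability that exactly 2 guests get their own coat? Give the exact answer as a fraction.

1/4

Choose which 2 of the 4 are fixed: C(4,2) = 6 ways.
The remaining 2 must have no fixed point: D(2) = 1.
P = 6·1/24 = 1/4.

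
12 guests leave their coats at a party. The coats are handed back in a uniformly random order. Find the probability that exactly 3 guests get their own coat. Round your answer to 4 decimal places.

Choose which 3 of the 12 are fixed: C(12,3) = 220 ways.
The remaining 9 must have no fixed point: D(9) = 133496.
P = 220·133496/479001600 = 16687/272160 ≈ 0.0613.

0.0613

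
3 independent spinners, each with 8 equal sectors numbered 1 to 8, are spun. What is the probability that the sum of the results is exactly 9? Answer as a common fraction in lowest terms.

7/128

There are 8^3 = 512 equally likely outcomes.
The number of ordered 3-tuples from {1,…,8} summing to 9 is 28.
P(sum = 9) = 28/512 = 7/128.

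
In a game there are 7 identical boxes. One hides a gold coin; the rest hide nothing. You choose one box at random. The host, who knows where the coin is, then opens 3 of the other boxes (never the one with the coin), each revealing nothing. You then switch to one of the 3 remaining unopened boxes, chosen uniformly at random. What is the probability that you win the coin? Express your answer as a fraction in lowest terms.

2/7

Your original box holds the coin with probability 1/7, so the other 6 collectively hold it with probability 6/7.
The host can always find 3 empty boxes to open, so the reveals don't change that 6/7; it is now spread over the 3 remaining unopened boxes.
P(win by switching) = (6/7) · (1/3) = 2/7.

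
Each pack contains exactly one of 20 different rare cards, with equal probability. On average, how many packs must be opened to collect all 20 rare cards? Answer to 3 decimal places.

71.955

After i distinct types are collected, each trial gives a new one with probability (20−i)/20, so the expected wait for the next new type is 20/(20−i).
E = 20/20 + 20/19 + 20/18 + 20/17 + 20/16 + 20/15 + 20/14 + 20/13 + 20/12 + 20/11 + 20/10 + 20/9 + 20/8 + 20/7 + 20/6 + 20/5 + 20/4 + 20/3 + 20/2 + 20/1 = 279175675/3879876 ≈ 71.955.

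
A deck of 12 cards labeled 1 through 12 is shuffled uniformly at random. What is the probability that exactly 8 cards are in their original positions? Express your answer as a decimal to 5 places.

0.00001

Choose which 8 of the 12 are fixed: C(12,8) = 495 ways.
The remaining 4 must have no fixed point: D(4) = 9.
P = 495·9/479001600 = 1/107520 ≈ 0.00001.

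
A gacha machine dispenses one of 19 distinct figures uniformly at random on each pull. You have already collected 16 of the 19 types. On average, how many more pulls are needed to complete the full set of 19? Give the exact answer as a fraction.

209/6

Starting from 16 distinct types, each trial gives a new one with probability (19−i)/19 when i types are held, so the wait for the next new type is 19/(19−i).
E = 19/3 + 19/2 + 19/1 = 209/6.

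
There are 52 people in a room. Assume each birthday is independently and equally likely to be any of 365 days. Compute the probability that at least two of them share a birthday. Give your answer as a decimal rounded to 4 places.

0.9780

It's easier to compute the probability that all 52 are distinct.
P(all distinct) = 365/365 · 364/365 · ··· · 314/365 ≈ 0.0220.
So the probability of at least one match is 1 − 0.0220 = 0.9780.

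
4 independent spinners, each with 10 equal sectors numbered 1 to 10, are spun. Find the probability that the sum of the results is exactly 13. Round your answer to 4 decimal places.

There are 10^4 = 10000 equally likely outcomes.
The number of ordered 4-tuples from {1,…,10} summing to 13 is 220.
P(sum = 13) = 220/10000 = 11/500 ≈ 0.0220.

0.0220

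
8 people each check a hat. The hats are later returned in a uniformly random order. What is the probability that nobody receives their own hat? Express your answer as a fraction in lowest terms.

2119/5760

This is the derangement probability: permutations of 8 with no fixed point.
D(8) = 8! · (1 − 1/1! + 1/2! − ··· + (−1)^8/8!) = 14833.
P = 14833/40320 = 2119/5760.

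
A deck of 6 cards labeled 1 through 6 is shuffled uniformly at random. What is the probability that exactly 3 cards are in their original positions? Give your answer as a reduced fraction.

1/18

Choose which 3 of the 6 are fixed: C(6,3) = 20 ways.
The remaining 3 must have no fixed point: D(3) = 2.
P = 20·2/720 = 1/18.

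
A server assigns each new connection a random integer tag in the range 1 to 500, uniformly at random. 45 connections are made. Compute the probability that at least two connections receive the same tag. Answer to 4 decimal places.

It's easier to compute the probability that all 45 are distinct.
P(all distinct) = 500/500 · 499/500 · ··· · 456/500 ≈ 0.1298.
So the probability of at least one match is 1 − 0.1298 = 0.8702.

0.8702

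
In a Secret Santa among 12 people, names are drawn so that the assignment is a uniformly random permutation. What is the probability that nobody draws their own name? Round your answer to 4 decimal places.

This is the derangement probability: permutations of 12 with no fixed point.
D(12) = 12! · (1 − 1/1! + 1/2! − ··· + (−1)^12/12!) = 176214841.
P = 176214841/479001600 = 16019531/43545600 ≈ 0.3679.

0.3679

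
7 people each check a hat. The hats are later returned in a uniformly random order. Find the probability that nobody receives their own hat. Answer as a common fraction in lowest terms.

103/280

This is the derangement probability: permutations of 7 with no fixed point.
D(7) = 7! · (1 − 1/1! + 1/2! − ··· + (−1)^7/7!) = 1854.
P = 1854/5040 = 103/280.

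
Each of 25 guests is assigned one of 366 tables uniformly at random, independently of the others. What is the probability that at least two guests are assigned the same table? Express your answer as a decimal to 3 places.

It's easier to compute the probability that all 25 are distinct.
P(all distinct) = 366/366 · 365/366 · ··· · 342/366 ≈ 0.432.
So the probability of at least one match is 1 − 0.432 = 0.568.

0.568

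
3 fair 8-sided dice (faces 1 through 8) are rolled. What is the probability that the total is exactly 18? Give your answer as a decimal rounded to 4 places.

0.0547

There are 8^3 = 512 equally likely outcomes.
The number of ordered 3-tuples from {1,…,8} summing to 18 is 28.
P(sum = 18) = 28/512 = 7/128 ≈ 0.0547.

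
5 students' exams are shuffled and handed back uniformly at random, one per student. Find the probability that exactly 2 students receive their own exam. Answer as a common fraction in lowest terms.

1/6

Choose which 2 of the 5 are fixed: C(5,2) = 10 ways.
The remaining 3 must have no fixed point: D(3) = 2.
P = 10·2/120 = 1/6.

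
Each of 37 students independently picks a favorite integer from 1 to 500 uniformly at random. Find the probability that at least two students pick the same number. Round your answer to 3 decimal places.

0.745

It's easier to compute the probability that all 37 are distinct.
P(all distinct) = 500/500 · 499/500 · ··· · 464/500 ≈ 0.255.
So the probability of at least one match is 1 − 0.255 = 0.745.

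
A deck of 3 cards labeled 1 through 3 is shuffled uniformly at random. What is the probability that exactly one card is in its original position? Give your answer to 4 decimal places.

Choose which one is fixed: C(3,1) = 3 ways.
The remaining 2 must have no fixed point: D(2) = 1.
P = 3·1/6 = 1/2 ≈ 0.5000.

0.5000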